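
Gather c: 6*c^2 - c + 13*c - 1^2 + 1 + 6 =6*c^2 + 12*c + 6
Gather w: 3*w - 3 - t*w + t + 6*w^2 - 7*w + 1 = t + 6*w^2 + w*(-t - 4) - 2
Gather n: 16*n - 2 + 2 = 16*n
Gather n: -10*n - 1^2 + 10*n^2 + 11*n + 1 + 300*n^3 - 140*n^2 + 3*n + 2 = 300*n^3 - 130*n^2 + 4*n + 2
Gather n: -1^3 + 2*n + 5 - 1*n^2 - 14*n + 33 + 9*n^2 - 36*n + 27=8*n^2 - 48*n + 64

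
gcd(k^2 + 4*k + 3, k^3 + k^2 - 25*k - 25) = k + 1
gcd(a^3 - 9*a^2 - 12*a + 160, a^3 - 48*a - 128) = a^2 - 4*a - 32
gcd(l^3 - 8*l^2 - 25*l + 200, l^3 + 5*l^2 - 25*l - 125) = l^2 - 25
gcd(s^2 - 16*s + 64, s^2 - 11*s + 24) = s - 8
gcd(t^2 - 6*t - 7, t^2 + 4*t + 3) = t + 1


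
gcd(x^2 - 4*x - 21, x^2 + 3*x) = x + 3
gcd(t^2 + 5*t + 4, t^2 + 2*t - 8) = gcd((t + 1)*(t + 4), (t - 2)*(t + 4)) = t + 4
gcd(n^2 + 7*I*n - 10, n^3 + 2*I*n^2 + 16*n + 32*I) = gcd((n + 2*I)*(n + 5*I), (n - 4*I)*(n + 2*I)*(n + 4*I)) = n + 2*I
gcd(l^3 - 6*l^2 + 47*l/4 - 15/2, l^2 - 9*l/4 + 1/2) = l - 2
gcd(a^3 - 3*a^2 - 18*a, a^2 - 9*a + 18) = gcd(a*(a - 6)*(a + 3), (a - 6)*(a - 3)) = a - 6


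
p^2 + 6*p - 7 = (p - 1)*(p + 7)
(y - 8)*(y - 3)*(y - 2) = y^3 - 13*y^2 + 46*y - 48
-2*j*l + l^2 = l*(-2*j + l)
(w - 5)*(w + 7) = w^2 + 2*w - 35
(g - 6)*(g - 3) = g^2 - 9*g + 18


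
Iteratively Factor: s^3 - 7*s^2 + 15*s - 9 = (s - 3)*(s^2 - 4*s + 3) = (s - 3)^2*(s - 1)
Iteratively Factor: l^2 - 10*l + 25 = (l - 5)*(l - 5)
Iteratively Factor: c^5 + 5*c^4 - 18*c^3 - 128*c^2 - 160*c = (c + 2)*(c^4 + 3*c^3 - 24*c^2 - 80*c) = (c + 2)*(c + 4)*(c^3 - c^2 - 20*c) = (c - 5)*(c + 2)*(c + 4)*(c^2 + 4*c) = (c - 5)*(c + 2)*(c + 4)^2*(c)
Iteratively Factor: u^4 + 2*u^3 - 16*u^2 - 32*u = (u)*(u^3 + 2*u^2 - 16*u - 32) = u*(u + 2)*(u^2 - 16) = u*(u + 2)*(u + 4)*(u - 4)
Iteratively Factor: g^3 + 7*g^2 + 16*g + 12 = (g + 3)*(g^2 + 4*g + 4) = (g + 2)*(g + 3)*(g + 2)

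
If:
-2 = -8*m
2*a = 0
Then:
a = 0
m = 1/4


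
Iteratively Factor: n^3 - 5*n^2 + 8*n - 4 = (n - 2)*(n^2 - 3*n + 2) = (n - 2)*(n - 1)*(n - 2)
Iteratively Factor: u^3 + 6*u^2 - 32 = (u + 4)*(u^2 + 2*u - 8) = (u + 4)^2*(u - 2)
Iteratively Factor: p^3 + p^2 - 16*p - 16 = (p + 4)*(p^2 - 3*p - 4) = (p + 1)*(p + 4)*(p - 4)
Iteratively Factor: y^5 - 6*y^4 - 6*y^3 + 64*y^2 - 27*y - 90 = (y - 2)*(y^4 - 4*y^3 - 14*y^2 + 36*y + 45) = (y - 2)*(y + 1)*(y^3 - 5*y^2 - 9*y + 45) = (y - 2)*(y + 1)*(y + 3)*(y^2 - 8*y + 15) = (y - 5)*(y - 2)*(y + 1)*(y + 3)*(y - 3)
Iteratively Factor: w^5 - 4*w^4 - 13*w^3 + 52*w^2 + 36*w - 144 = (w + 2)*(w^4 - 6*w^3 - w^2 + 54*w - 72) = (w - 4)*(w + 2)*(w^3 - 2*w^2 - 9*w + 18) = (w - 4)*(w - 3)*(w + 2)*(w^2 + w - 6) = (w - 4)*(w - 3)*(w - 2)*(w + 2)*(w + 3)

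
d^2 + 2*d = d*(d + 2)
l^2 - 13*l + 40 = (l - 8)*(l - 5)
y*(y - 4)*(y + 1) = y^3 - 3*y^2 - 4*y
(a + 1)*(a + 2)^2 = a^3 + 5*a^2 + 8*a + 4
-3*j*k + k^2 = k*(-3*j + k)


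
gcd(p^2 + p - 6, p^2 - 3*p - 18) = p + 3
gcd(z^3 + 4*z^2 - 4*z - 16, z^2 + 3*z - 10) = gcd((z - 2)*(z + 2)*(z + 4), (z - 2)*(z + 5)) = z - 2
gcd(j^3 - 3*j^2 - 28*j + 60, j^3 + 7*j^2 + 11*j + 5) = j + 5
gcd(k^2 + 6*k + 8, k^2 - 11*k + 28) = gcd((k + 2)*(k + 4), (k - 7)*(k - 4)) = 1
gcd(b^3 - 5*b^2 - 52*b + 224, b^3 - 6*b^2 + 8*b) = b - 4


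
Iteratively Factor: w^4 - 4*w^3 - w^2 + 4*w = (w)*(w^3 - 4*w^2 - w + 4) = w*(w - 1)*(w^2 - 3*w - 4) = w*(w - 4)*(w - 1)*(w + 1)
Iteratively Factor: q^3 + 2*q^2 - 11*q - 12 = (q + 4)*(q^2 - 2*q - 3) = (q + 1)*(q + 4)*(q - 3)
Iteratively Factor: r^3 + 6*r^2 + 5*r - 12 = (r - 1)*(r^2 + 7*r + 12) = (r - 1)*(r + 3)*(r + 4)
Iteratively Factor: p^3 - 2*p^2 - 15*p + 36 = (p + 4)*(p^2 - 6*p + 9) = (p - 3)*(p + 4)*(p - 3)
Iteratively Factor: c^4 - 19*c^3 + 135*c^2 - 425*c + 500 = (c - 5)*(c^3 - 14*c^2 + 65*c - 100) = (c - 5)^2*(c^2 - 9*c + 20) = (c - 5)^2*(c - 4)*(c - 5)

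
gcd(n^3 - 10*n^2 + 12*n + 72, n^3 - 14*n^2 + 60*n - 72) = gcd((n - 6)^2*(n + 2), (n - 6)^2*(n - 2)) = n^2 - 12*n + 36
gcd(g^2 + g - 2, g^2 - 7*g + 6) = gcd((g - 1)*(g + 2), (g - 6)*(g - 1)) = g - 1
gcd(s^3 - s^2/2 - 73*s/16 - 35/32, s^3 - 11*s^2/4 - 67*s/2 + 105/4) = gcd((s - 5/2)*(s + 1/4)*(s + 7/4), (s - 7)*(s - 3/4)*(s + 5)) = 1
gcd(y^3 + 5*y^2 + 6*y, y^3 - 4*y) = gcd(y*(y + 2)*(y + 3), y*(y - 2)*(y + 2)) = y^2 + 2*y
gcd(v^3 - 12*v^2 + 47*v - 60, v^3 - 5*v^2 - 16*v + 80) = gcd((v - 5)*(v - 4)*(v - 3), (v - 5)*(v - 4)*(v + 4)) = v^2 - 9*v + 20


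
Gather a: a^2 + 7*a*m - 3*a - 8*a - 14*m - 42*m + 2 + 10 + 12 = a^2 + a*(7*m - 11) - 56*m + 24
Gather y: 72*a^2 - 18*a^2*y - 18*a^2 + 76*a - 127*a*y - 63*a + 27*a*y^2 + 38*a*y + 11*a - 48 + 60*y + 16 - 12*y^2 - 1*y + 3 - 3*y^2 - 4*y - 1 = 54*a^2 + 24*a + y^2*(27*a - 15) + y*(-18*a^2 - 89*a + 55) - 30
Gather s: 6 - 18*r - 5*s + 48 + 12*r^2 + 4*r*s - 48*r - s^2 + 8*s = 12*r^2 - 66*r - s^2 + s*(4*r + 3) + 54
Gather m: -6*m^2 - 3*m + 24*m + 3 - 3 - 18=-6*m^2 + 21*m - 18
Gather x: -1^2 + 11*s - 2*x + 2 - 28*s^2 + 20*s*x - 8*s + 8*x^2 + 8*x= -28*s^2 + 3*s + 8*x^2 + x*(20*s + 6) + 1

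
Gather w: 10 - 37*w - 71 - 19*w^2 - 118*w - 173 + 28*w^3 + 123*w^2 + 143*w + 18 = 28*w^3 + 104*w^2 - 12*w - 216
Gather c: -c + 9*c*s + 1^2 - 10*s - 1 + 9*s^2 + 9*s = c*(9*s - 1) + 9*s^2 - s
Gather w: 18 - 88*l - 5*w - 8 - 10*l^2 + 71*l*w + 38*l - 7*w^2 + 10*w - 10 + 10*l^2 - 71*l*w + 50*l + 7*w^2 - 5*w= 0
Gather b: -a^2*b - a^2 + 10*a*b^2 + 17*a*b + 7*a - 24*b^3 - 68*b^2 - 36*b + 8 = -a^2 + 7*a - 24*b^3 + b^2*(10*a - 68) + b*(-a^2 + 17*a - 36) + 8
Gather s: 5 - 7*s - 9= -7*s - 4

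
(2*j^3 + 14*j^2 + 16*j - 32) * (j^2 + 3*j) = 2*j^5 + 20*j^4 + 58*j^3 + 16*j^2 - 96*j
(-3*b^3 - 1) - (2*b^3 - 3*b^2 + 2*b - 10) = -5*b^3 + 3*b^2 - 2*b + 9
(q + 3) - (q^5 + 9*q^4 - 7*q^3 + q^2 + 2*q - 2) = -q^5 - 9*q^4 + 7*q^3 - q^2 - q + 5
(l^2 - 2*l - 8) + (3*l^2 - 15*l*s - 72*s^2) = 4*l^2 - 15*l*s - 2*l - 72*s^2 - 8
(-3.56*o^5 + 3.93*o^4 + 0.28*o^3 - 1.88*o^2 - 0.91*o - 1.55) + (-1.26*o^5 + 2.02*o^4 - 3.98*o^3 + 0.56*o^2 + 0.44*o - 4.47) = -4.82*o^5 + 5.95*o^4 - 3.7*o^3 - 1.32*o^2 - 0.47*o - 6.02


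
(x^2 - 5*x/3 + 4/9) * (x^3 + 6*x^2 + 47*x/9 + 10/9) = x^5 + 13*x^4/3 - 13*x^3/3 - 133*x^2/27 + 38*x/81 + 40/81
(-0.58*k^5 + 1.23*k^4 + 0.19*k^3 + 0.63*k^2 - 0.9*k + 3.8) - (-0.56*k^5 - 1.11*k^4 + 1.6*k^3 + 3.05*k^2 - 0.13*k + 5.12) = -0.0199999999999999*k^5 + 2.34*k^4 - 1.41*k^3 - 2.42*k^2 - 0.77*k - 1.32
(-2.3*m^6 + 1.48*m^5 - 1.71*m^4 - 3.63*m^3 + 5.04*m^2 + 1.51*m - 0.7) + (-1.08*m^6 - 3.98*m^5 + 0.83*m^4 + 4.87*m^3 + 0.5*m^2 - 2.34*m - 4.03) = -3.38*m^6 - 2.5*m^5 - 0.88*m^4 + 1.24*m^3 + 5.54*m^2 - 0.83*m - 4.73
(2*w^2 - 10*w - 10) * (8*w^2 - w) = 16*w^4 - 82*w^3 - 70*w^2 + 10*w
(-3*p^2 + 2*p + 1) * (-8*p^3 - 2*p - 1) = 24*p^5 - 16*p^4 - 2*p^3 - p^2 - 4*p - 1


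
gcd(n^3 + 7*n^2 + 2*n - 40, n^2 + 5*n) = n + 5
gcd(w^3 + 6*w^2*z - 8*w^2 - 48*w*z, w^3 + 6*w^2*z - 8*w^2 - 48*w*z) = w^3 + 6*w^2*z - 8*w^2 - 48*w*z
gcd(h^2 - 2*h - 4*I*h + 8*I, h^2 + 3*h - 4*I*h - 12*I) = h - 4*I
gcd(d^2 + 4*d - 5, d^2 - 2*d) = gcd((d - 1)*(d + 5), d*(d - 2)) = 1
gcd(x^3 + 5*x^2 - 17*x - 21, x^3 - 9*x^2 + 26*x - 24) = x - 3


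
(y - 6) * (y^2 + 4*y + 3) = y^3 - 2*y^2 - 21*y - 18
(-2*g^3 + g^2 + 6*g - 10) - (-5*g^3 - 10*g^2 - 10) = 3*g^3 + 11*g^2 + 6*g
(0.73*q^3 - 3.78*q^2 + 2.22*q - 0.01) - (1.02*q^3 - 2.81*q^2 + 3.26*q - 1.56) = -0.29*q^3 - 0.97*q^2 - 1.04*q + 1.55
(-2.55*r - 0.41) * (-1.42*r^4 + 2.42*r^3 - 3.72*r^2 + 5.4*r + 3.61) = 3.621*r^5 - 5.5888*r^4 + 8.4938*r^3 - 12.2448*r^2 - 11.4195*r - 1.4801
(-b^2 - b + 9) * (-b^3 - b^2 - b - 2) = b^5 + 2*b^4 - 7*b^3 - 6*b^2 - 7*b - 18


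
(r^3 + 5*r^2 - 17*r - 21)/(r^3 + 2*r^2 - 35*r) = (r^2 - 2*r - 3)/(r*(r - 5))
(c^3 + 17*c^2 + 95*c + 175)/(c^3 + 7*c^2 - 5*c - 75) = (c + 7)/(c - 3)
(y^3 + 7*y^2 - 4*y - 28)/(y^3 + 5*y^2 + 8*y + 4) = (y^2 + 5*y - 14)/(y^2 + 3*y + 2)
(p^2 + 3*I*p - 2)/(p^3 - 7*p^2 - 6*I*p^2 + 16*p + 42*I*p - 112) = (p + I)/(p^2 - p*(7 + 8*I) + 56*I)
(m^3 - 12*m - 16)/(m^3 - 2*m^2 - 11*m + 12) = (m^2 + 4*m + 4)/(m^2 + 2*m - 3)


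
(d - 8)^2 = d^2 - 16*d + 64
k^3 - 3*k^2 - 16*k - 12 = (k - 6)*(k + 1)*(k + 2)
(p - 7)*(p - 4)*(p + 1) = p^3 - 10*p^2 + 17*p + 28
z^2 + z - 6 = (z - 2)*(z + 3)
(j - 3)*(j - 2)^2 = j^3 - 7*j^2 + 16*j - 12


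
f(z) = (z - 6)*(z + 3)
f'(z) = 2*z - 3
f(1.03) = -20.03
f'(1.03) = -0.94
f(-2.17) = -6.78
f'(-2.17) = -7.34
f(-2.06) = -7.58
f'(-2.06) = -7.12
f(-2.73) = -2.36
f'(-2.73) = -8.46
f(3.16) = -17.49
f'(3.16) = 3.32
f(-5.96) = 35.40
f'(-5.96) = -14.92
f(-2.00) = -8.00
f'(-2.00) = -7.00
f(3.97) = -14.15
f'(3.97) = 4.94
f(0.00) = -18.00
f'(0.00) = -3.00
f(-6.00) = 36.00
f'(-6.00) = -15.00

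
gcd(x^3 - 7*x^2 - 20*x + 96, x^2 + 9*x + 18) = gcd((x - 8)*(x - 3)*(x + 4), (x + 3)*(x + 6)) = 1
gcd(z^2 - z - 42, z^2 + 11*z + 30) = z + 6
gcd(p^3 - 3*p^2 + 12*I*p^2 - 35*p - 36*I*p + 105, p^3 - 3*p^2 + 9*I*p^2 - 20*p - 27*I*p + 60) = p^2 + p*(-3 + 5*I) - 15*I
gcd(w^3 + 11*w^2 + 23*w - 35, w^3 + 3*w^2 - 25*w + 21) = w^2 + 6*w - 7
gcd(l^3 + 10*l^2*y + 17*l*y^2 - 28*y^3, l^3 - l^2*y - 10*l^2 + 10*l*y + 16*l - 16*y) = -l + y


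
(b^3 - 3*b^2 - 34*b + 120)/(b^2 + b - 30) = b - 4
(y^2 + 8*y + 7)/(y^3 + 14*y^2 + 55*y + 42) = 1/(y + 6)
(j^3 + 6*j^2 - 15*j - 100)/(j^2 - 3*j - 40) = (j^2 + j - 20)/(j - 8)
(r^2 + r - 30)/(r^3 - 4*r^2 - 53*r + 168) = (r^2 + r - 30)/(r^3 - 4*r^2 - 53*r + 168)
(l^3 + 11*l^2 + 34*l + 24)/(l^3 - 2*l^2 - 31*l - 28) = (l + 6)/(l - 7)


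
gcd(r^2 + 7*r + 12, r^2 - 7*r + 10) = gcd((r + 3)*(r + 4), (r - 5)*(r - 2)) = 1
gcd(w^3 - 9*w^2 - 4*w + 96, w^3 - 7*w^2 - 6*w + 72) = w^2 - w - 12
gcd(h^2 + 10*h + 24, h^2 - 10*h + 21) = 1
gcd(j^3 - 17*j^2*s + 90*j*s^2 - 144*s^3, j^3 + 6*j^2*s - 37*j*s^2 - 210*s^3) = -j + 6*s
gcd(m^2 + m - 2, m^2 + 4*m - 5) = m - 1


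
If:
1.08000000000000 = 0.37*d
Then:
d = 2.92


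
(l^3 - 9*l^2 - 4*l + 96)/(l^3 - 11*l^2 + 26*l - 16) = (l^2 - l - 12)/(l^2 - 3*l + 2)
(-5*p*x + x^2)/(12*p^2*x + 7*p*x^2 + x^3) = (-5*p + x)/(12*p^2 + 7*p*x + x^2)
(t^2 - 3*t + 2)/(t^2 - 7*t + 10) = (t - 1)/(t - 5)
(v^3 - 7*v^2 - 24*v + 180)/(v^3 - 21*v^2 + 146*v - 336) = (v^2 - v - 30)/(v^2 - 15*v + 56)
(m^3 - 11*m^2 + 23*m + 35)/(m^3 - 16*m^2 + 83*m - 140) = (m + 1)/(m - 4)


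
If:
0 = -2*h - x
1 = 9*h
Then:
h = 1/9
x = -2/9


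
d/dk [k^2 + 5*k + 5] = 2*k + 5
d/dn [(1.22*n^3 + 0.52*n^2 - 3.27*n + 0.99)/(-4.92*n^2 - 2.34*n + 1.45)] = (-6.0024*n^4 - 5.7096*n^3 - 11.9982*n^2 + 11.2496*n - 2.4249)/(24.2064*n^4 + 23.0256*n^3 - 8.7924*n^2 - 6.786*n + 2.1025)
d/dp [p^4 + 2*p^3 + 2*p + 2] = 4*p^3 + 6*p^2 + 2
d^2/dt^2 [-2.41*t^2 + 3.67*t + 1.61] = -4.82000000000000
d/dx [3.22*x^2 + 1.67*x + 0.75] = 6.44*x + 1.67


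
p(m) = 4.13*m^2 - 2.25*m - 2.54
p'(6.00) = 47.31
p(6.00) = 132.64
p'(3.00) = 22.53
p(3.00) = 27.88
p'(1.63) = 11.21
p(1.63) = 4.77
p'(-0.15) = -3.49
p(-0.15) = -2.11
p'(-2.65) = -24.14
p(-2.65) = 32.43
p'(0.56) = 2.38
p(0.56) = -2.50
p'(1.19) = 7.58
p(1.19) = 0.63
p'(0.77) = 4.11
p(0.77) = -1.82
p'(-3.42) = -30.50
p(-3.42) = 53.46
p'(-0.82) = -9.02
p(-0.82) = 2.08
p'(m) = 8.26*m - 2.25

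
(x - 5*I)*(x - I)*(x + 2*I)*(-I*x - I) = -I*x^4 - 4*x^3 - I*x^3 - 4*x^2 - 7*I*x^2 - 10*x - 7*I*x - 10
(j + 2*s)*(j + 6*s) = j^2 + 8*j*s + 12*s^2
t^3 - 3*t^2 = t^2*(t - 3)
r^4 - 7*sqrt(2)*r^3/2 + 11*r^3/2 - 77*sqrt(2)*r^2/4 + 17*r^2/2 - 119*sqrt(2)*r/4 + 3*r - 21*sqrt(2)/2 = (r + 1/2)*(r + 2)*(r + 3)*(r - 7*sqrt(2)/2)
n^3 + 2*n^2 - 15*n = n*(n - 3)*(n + 5)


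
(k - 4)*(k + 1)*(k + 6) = k^3 + 3*k^2 - 22*k - 24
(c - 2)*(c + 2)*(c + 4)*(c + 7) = c^4 + 11*c^3 + 24*c^2 - 44*c - 112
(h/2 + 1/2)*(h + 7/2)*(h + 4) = h^3/2 + 17*h^2/4 + 43*h/4 + 7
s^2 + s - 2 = (s - 1)*(s + 2)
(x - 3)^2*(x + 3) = x^3 - 3*x^2 - 9*x + 27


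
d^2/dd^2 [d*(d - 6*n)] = 2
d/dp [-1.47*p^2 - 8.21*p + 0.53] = -2.94*p - 8.21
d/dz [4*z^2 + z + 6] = 8*z + 1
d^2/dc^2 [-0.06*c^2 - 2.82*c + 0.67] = -0.120000000000000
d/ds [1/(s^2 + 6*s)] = 2*(-s - 3)/(s^2*(s + 6)^2)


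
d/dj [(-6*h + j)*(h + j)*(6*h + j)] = -36*h^2 + 2*h*j + 3*j^2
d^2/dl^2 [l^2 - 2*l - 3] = 2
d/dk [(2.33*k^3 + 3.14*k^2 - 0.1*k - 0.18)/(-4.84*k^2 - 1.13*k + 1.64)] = (-11.2772*k^4 - 5.2658*k^3 + 7.4314*k^2 + 8.5568*k - 0.3674)/(23.4256*k^4 + 10.9384*k^3 - 14.5983*k^2 - 3.7064*k + 2.6896)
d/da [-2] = 0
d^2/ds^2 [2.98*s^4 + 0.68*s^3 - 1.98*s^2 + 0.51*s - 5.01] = 35.76*s^2 + 4.08*s - 3.96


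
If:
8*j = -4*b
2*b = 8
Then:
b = 4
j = -2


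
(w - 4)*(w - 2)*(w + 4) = w^3 - 2*w^2 - 16*w + 32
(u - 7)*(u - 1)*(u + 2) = u^3 - 6*u^2 - 9*u + 14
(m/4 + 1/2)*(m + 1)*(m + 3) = m^3/4 + 3*m^2/2 + 11*m/4 + 3/2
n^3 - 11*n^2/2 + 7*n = n*(n - 7/2)*(n - 2)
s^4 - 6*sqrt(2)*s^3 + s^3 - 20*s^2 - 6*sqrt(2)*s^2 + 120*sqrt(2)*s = s*(s - 4)*(s + 5)*(s - 6*sqrt(2))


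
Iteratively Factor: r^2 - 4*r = (r)*(r - 4)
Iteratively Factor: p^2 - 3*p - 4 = (p + 1)*(p - 4)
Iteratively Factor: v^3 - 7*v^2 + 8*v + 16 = (v + 1)*(v^2 - 8*v + 16) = (v - 4)*(v + 1)*(v - 4)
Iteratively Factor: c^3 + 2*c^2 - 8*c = (c)*(c^2 + 2*c - 8) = c*(c + 4)*(c - 2)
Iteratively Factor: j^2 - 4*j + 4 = (j - 2)*(j - 2)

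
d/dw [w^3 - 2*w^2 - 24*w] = 3*w^2 - 4*w - 24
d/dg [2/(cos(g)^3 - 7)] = 6*sin(g)*cos(g)^2/(cos(g)^3 - 7)^2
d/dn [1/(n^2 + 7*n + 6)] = (-2*n - 7)/(n^2 + 7*n + 6)^2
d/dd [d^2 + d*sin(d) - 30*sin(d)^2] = d*cos(d) + 2*d + sin(d) - 30*sin(2*d)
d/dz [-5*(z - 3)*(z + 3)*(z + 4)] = -15*z^2 - 40*z + 45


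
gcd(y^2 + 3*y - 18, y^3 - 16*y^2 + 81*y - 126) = y - 3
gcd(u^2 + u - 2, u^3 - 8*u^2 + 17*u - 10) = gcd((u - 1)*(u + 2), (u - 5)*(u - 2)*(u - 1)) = u - 1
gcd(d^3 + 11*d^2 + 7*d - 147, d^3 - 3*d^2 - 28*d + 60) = 1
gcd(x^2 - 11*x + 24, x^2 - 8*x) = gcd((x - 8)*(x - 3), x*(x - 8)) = x - 8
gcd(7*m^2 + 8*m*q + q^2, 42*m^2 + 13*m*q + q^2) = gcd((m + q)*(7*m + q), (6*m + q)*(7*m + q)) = 7*m + q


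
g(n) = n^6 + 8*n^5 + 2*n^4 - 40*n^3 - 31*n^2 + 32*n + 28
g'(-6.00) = -460.00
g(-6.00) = -5600.00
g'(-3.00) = 704.00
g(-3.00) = -320.00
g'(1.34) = -92.41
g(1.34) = -34.23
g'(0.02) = 30.71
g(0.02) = 28.63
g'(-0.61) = 28.38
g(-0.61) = 5.68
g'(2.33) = 928.22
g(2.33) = 196.62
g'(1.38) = -85.96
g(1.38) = -37.80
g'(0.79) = -70.50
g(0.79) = 17.70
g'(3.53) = 8169.39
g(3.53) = 4625.53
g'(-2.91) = 615.43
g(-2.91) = -260.67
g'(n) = 6*n^5 + 40*n^4 + 8*n^3 - 120*n^2 - 62*n + 32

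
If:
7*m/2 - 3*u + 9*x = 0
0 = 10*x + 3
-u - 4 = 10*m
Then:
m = -93/335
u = -82/67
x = -3/10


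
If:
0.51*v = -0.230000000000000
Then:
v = -0.45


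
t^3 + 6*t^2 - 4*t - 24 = (t - 2)*(t + 2)*(t + 6)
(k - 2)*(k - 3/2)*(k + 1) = k^3 - 5*k^2/2 - k/2 + 3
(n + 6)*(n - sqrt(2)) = n^2 - sqrt(2)*n + 6*n - 6*sqrt(2)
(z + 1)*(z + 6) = z^2 + 7*z + 6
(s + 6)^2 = s^2 + 12*s + 36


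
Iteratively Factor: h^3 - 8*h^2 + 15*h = (h - 3)*(h^2 - 5*h) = (h - 5)*(h - 3)*(h)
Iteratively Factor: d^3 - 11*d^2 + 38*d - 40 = (d - 2)*(d^2 - 9*d + 20) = (d - 5)*(d - 2)*(d - 4)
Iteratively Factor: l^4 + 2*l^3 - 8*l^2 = (l + 4)*(l^3 - 2*l^2) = l*(l + 4)*(l^2 - 2*l) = l*(l - 2)*(l + 4)*(l)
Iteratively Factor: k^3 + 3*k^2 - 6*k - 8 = (k + 4)*(k^2 - k - 2) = (k + 1)*(k + 4)*(k - 2)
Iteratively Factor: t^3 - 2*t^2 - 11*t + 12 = (t + 3)*(t^2 - 5*t + 4) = (t - 4)*(t + 3)*(t - 1)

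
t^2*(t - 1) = t^3 - t^2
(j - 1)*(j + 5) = j^2 + 4*j - 5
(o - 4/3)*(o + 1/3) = o^2 - o - 4/9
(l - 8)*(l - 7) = l^2 - 15*l + 56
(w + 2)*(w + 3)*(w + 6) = w^3 + 11*w^2 + 36*w + 36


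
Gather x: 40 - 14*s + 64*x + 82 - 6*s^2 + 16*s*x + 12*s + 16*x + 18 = -6*s^2 - 2*s + x*(16*s + 80) + 140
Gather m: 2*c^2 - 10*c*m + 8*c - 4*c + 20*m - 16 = 2*c^2 + 4*c + m*(20 - 10*c) - 16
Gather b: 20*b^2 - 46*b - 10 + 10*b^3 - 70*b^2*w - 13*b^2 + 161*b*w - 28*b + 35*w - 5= 10*b^3 + b^2*(7 - 70*w) + b*(161*w - 74) + 35*w - 15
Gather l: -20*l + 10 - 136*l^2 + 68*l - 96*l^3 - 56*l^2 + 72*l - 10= -96*l^3 - 192*l^2 + 120*l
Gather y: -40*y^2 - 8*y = -40*y^2 - 8*y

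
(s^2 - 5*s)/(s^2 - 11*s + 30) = s/(s - 6)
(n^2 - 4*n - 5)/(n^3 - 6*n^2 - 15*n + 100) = (n + 1)/(n^2 - n - 20)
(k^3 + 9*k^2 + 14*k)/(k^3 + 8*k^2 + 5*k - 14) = k/(k - 1)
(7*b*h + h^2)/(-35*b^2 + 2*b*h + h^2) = -h/(5*b - h)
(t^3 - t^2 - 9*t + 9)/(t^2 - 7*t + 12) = (t^2 + 2*t - 3)/(t - 4)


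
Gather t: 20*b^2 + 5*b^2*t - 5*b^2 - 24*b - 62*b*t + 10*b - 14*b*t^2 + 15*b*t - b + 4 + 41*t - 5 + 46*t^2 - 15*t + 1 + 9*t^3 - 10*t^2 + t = 15*b^2 - 15*b + 9*t^3 + t^2*(36 - 14*b) + t*(5*b^2 - 47*b + 27)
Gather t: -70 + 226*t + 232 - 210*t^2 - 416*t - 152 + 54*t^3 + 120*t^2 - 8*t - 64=54*t^3 - 90*t^2 - 198*t - 54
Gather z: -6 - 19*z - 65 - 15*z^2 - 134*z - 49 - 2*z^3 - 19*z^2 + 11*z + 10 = -2*z^3 - 34*z^2 - 142*z - 110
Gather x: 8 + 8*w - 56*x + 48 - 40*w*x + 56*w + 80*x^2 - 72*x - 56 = 64*w + 80*x^2 + x*(-40*w - 128)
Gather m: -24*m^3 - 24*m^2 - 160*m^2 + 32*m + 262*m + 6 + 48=-24*m^3 - 184*m^2 + 294*m + 54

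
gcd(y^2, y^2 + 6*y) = y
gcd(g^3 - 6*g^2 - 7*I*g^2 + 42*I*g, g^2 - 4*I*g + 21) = g - 7*I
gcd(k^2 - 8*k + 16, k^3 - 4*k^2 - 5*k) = 1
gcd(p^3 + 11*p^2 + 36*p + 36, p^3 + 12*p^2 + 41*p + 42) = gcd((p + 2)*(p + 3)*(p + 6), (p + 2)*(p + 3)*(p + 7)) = p^2 + 5*p + 6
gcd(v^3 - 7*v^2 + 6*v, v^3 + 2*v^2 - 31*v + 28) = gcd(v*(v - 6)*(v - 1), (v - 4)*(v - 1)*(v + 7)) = v - 1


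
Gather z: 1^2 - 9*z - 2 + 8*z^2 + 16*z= 8*z^2 + 7*z - 1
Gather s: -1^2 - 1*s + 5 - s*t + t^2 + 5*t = s*(-t - 1) + t^2 + 5*t + 4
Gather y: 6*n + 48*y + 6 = 6*n + 48*y + 6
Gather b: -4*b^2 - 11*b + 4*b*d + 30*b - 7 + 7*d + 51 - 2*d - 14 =-4*b^2 + b*(4*d + 19) + 5*d + 30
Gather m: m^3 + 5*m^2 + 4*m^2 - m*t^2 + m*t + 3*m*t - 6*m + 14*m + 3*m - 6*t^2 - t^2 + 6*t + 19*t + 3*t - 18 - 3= m^3 + 9*m^2 + m*(-t^2 + 4*t + 11) - 7*t^2 + 28*t - 21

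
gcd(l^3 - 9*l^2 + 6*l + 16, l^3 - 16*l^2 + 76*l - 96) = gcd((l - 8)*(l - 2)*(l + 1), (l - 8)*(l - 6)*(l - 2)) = l^2 - 10*l + 16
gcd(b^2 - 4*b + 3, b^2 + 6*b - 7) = b - 1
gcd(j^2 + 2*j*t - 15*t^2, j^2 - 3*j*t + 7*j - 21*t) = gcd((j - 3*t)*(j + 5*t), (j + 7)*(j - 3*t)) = -j + 3*t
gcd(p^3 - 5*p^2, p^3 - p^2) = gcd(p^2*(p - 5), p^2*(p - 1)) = p^2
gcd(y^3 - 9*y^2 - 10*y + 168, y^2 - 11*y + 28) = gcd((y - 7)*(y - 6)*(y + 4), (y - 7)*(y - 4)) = y - 7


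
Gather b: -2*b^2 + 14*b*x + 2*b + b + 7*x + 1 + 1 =-2*b^2 + b*(14*x + 3) + 7*x + 2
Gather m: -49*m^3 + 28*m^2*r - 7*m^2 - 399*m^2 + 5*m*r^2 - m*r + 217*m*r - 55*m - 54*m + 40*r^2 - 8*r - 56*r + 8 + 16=-49*m^3 + m^2*(28*r - 406) + m*(5*r^2 + 216*r - 109) + 40*r^2 - 64*r + 24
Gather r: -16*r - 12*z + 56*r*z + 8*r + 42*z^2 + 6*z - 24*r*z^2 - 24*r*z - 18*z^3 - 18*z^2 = r*(-24*z^2 + 32*z - 8) - 18*z^3 + 24*z^2 - 6*z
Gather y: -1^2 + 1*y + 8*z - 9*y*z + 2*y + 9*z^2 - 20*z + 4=y*(3 - 9*z) + 9*z^2 - 12*z + 3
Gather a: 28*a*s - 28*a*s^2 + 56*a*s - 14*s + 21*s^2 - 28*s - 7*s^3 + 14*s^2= a*(-28*s^2 + 84*s) - 7*s^3 + 35*s^2 - 42*s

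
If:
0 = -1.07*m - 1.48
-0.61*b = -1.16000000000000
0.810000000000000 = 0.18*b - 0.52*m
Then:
No Solution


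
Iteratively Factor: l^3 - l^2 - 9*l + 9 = (l - 1)*(l^2 - 9) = (l - 1)*(l + 3)*(l - 3)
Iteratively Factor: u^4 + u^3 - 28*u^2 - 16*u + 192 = (u - 3)*(u^3 + 4*u^2 - 16*u - 64) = (u - 3)*(u + 4)*(u^2 - 16) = (u - 4)*(u - 3)*(u + 4)*(u + 4)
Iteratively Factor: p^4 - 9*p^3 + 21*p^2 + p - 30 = (p - 3)*(p^3 - 6*p^2 + 3*p + 10) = (p - 3)*(p + 1)*(p^2 - 7*p + 10) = (p - 5)*(p - 3)*(p + 1)*(p - 2)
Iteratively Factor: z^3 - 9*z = (z - 3)*(z^2 + 3*z) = z*(z - 3)*(z + 3)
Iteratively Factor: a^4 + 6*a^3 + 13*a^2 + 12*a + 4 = (a + 2)*(a^3 + 4*a^2 + 5*a + 2) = (a + 1)*(a + 2)*(a^2 + 3*a + 2) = (a + 1)*(a + 2)^2*(a + 1)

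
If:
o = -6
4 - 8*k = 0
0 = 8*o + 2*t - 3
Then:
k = 1/2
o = -6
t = 51/2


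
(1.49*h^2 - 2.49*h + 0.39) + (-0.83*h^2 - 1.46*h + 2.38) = 0.66*h^2 - 3.95*h + 2.77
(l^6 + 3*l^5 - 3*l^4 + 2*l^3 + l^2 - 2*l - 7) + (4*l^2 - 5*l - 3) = l^6 + 3*l^5 - 3*l^4 + 2*l^3 + 5*l^2 - 7*l - 10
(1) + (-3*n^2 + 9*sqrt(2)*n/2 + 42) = -3*n^2 + 9*sqrt(2)*n/2 + 43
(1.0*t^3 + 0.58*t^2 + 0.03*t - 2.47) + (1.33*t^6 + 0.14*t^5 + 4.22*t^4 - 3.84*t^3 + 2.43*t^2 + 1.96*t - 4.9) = 1.33*t^6 + 0.14*t^5 + 4.22*t^4 - 2.84*t^3 + 3.01*t^2 + 1.99*t - 7.37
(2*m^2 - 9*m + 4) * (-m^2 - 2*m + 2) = -2*m^4 + 5*m^3 + 18*m^2 - 26*m + 8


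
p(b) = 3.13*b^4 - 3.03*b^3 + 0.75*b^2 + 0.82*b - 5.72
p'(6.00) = 2386.90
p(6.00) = 3428.20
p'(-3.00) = -423.53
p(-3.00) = 333.91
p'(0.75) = 2.11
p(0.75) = -4.97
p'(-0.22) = -0.08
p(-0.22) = -5.82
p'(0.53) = 0.93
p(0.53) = -5.28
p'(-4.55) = -1373.53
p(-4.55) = 1632.99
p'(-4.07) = -999.95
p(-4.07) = 1066.51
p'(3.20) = 322.79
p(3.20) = 233.50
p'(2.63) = 169.65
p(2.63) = 96.25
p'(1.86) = 52.73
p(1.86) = 16.36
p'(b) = 12.52*b^3 - 9.09*b^2 + 1.5*b + 0.82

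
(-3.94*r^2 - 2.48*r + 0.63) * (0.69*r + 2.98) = -2.7186*r^3 - 13.4524*r^2 - 6.9557*r + 1.8774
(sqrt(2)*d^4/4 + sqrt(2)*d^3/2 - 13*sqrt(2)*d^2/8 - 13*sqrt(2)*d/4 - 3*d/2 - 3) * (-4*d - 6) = -sqrt(2)*d^5 - 7*sqrt(2)*d^4/2 + 7*sqrt(2)*d^3/2 + 6*d^2 + 91*sqrt(2)*d^2/4 + 21*d + 39*sqrt(2)*d/2 + 18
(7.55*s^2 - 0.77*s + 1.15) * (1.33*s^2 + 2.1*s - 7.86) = 10.0415*s^4 + 14.8309*s^3 - 59.4305*s^2 + 8.4672*s - 9.039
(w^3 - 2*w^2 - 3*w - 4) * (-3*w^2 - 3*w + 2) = -3*w^5 + 3*w^4 + 17*w^3 + 17*w^2 + 6*w - 8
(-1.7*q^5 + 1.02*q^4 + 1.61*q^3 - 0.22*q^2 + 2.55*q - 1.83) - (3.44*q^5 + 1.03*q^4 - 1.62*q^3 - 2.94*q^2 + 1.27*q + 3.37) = -5.14*q^5 - 0.01*q^4 + 3.23*q^3 + 2.72*q^2 + 1.28*q - 5.2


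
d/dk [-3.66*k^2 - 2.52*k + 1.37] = -7.32*k - 2.52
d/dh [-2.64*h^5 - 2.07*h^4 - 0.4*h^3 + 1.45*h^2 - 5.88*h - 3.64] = -13.2*h^4 - 8.28*h^3 - 1.2*h^2 + 2.9*h - 5.88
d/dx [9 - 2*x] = -2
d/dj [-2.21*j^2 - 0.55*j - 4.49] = -4.42*j - 0.55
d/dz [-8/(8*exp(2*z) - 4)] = 8*exp(2*z)/(2*exp(2*z) - 1)^2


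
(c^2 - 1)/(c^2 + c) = (c - 1)/c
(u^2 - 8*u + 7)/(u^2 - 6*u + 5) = (u - 7)/(u - 5)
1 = 1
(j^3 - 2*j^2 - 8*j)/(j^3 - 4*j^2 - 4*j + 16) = j/(j - 2)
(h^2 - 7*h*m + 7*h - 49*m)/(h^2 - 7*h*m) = (h + 7)/h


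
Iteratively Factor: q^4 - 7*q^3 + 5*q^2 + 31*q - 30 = (q - 3)*(q^3 - 4*q^2 - 7*q + 10) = (q - 3)*(q + 2)*(q^2 - 6*q + 5) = (q - 5)*(q - 3)*(q + 2)*(q - 1)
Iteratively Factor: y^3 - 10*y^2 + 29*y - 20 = (y - 4)*(y^2 - 6*y + 5) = (y - 5)*(y - 4)*(y - 1)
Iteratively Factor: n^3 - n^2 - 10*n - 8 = (n + 2)*(n^2 - 3*n - 4) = (n - 4)*(n + 2)*(n + 1)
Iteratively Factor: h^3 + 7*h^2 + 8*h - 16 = (h + 4)*(h^2 + 3*h - 4) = (h + 4)^2*(h - 1)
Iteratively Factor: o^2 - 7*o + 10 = (o - 2)*(o - 5)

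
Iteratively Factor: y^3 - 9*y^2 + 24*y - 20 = (y - 5)*(y^2 - 4*y + 4) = (y - 5)*(y - 2)*(y - 2)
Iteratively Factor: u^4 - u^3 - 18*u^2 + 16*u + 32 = (u - 2)*(u^3 + u^2 - 16*u - 16) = (u - 4)*(u - 2)*(u^2 + 5*u + 4) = (u - 4)*(u - 2)*(u + 1)*(u + 4)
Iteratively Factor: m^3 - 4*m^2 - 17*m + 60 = (m + 4)*(m^2 - 8*m + 15) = (m - 5)*(m + 4)*(m - 3)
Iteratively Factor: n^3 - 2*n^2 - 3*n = (n)*(n^2 - 2*n - 3) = n*(n - 3)*(n + 1)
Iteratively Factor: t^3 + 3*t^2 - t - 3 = (t + 1)*(t^2 + 2*t - 3) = (t - 1)*(t + 1)*(t + 3)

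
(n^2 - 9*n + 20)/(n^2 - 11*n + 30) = (n - 4)/(n - 6)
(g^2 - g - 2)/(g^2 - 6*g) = (g^2 - g - 2)/(g*(g - 6))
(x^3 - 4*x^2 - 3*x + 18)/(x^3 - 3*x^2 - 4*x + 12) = (x - 3)/(x - 2)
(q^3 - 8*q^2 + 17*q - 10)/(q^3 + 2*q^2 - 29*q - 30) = (q^2 - 3*q + 2)/(q^2 + 7*q + 6)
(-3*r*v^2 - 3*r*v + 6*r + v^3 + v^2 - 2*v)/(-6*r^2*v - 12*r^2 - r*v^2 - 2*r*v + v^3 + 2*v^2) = (v - 1)/(2*r + v)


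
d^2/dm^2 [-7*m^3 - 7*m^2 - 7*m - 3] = -42*m - 14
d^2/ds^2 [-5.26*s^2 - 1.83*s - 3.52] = -10.5200000000000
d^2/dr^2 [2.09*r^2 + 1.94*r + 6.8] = 4.18000000000000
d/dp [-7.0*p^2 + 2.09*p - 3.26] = 2.09 - 14.0*p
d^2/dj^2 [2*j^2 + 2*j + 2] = 4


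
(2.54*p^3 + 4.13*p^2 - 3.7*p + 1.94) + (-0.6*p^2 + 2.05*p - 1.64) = 2.54*p^3 + 3.53*p^2 - 1.65*p + 0.3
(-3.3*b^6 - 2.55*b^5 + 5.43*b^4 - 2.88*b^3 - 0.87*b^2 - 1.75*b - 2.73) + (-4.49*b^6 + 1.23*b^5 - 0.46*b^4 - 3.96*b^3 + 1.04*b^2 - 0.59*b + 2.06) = -7.79*b^6 - 1.32*b^5 + 4.97*b^4 - 6.84*b^3 + 0.17*b^2 - 2.34*b - 0.67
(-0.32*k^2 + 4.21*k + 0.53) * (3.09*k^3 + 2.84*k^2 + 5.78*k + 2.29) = -0.9888*k^5 + 12.1001*k^4 + 11.7445*k^3 + 25.1062*k^2 + 12.7043*k + 1.2137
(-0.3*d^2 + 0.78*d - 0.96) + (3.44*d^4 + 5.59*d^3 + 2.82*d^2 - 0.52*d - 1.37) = 3.44*d^4 + 5.59*d^3 + 2.52*d^2 + 0.26*d - 2.33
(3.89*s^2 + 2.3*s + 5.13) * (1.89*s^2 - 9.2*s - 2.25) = 7.3521*s^4 - 31.441*s^3 - 20.2168*s^2 - 52.371*s - 11.5425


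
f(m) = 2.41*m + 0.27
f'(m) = 2.41000000000000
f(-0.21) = -0.24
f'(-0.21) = 2.41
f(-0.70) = -1.42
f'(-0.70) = 2.41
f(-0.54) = -1.03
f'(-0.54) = 2.41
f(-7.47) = -17.73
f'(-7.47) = 2.41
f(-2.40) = -5.51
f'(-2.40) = 2.41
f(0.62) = 1.76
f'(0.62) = 2.41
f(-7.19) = -17.06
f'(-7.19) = 2.41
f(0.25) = 0.87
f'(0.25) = 2.41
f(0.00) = 0.27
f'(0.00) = 2.41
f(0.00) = 0.27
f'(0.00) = 2.41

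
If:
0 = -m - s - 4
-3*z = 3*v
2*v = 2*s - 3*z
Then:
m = -z/2 - 4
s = z/2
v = -z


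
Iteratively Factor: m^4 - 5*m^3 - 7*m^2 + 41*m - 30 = (m + 3)*(m^3 - 8*m^2 + 17*m - 10) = (m - 1)*(m + 3)*(m^2 - 7*m + 10) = (m - 2)*(m - 1)*(m + 3)*(m - 5)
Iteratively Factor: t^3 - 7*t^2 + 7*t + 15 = (t - 5)*(t^2 - 2*t - 3) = (t - 5)*(t - 3)*(t + 1)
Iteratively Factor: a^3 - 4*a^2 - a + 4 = (a + 1)*(a^2 - 5*a + 4) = (a - 1)*(a + 1)*(a - 4)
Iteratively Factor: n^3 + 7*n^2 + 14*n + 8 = (n + 4)*(n^2 + 3*n + 2) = (n + 2)*(n + 4)*(n + 1)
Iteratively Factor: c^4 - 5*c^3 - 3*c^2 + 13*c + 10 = (c - 5)*(c^3 - 3*c - 2) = (c - 5)*(c + 1)*(c^2 - c - 2) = (c - 5)*(c + 1)^2*(c - 2)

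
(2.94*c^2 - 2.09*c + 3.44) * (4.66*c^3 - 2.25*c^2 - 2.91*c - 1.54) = 13.7004*c^5 - 16.3544*c^4 + 12.1775*c^3 - 6.1857*c^2 - 6.7918*c - 5.2976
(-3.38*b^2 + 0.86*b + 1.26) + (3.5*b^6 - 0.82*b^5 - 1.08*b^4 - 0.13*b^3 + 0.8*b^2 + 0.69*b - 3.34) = 3.5*b^6 - 0.82*b^5 - 1.08*b^4 - 0.13*b^3 - 2.58*b^2 + 1.55*b - 2.08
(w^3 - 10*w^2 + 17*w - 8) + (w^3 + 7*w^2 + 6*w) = 2*w^3 - 3*w^2 + 23*w - 8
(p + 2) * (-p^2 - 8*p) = -p^3 - 10*p^2 - 16*p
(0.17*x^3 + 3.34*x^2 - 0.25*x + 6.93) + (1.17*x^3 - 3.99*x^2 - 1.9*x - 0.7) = 1.34*x^3 - 0.65*x^2 - 2.15*x + 6.23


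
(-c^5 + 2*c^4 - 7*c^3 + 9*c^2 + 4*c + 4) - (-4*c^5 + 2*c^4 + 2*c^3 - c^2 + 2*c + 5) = 3*c^5 - 9*c^3 + 10*c^2 + 2*c - 1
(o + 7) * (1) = o + 7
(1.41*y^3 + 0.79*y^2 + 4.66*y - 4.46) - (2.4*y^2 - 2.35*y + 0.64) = 1.41*y^3 - 1.61*y^2 + 7.01*y - 5.1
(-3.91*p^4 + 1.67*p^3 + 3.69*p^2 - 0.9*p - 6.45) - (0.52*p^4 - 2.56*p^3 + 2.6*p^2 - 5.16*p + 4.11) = -4.43*p^4 + 4.23*p^3 + 1.09*p^2 + 4.26*p - 10.56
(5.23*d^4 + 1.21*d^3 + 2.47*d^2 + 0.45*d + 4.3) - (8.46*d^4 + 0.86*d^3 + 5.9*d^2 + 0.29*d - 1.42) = -3.23*d^4 + 0.35*d^3 - 3.43*d^2 + 0.16*d + 5.72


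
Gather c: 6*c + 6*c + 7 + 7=12*c + 14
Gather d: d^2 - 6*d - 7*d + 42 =d^2 - 13*d + 42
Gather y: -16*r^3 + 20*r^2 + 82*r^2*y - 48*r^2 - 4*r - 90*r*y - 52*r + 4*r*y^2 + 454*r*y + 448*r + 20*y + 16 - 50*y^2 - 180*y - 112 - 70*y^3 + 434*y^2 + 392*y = -16*r^3 - 28*r^2 + 392*r - 70*y^3 + y^2*(4*r + 384) + y*(82*r^2 + 364*r + 232) - 96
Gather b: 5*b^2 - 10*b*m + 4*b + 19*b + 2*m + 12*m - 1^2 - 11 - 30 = 5*b^2 + b*(23 - 10*m) + 14*m - 42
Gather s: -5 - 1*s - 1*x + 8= -s - x + 3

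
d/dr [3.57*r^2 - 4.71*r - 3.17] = 7.14*r - 4.71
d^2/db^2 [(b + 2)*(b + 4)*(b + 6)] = 6*b + 24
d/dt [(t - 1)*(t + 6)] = 2*t + 5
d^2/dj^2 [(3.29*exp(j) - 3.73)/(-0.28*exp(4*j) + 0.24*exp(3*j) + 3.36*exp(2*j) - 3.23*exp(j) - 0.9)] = (-2.321424*exp(8*j) + 7.11088*exp(7*j) - 0.332639999999969*exp(6*j) - 21.35646*exp(5*j) + 0.608524000000045*exp(4*j) + 102.674448*exp(3*j) - 173.885472*exp(2*j) + 93.596827*exp(j) - 13.50801)*exp(j)/(0.021952*exp(12*j) - 0.056448*exp(11*j) - 0.741888*exp(10*j) + 2.100624*exp(9*j) + 7.812*exp(8*j) - 26.165952*exp(7*j) - 18.466188*exp(6*j) + 111.122856*exp(5*j) - 78.187392*exp(4*j) - 25.490053*exp(3*j) + 20.00403*exp(2*j) + 7.8489*exp(j) + 0.729)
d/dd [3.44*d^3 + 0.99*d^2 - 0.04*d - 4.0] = 10.32*d^2 + 1.98*d - 0.04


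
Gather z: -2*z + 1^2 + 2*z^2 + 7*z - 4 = 2*z^2 + 5*z - 3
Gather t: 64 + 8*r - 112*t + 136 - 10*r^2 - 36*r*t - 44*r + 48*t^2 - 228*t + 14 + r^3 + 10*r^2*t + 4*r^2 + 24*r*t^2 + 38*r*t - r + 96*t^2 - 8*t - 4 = r^3 - 6*r^2 - 37*r + t^2*(24*r + 144) + t*(10*r^2 + 2*r - 348) + 210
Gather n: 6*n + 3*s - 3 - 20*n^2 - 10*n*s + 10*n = -20*n^2 + n*(16 - 10*s) + 3*s - 3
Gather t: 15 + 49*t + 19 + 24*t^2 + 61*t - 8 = 24*t^2 + 110*t + 26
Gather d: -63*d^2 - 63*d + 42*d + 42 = -63*d^2 - 21*d + 42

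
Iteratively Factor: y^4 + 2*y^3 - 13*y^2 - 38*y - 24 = (y + 2)*(y^3 - 13*y - 12) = (y - 4)*(y + 2)*(y^2 + 4*y + 3) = (y - 4)*(y + 2)*(y + 3)*(y + 1)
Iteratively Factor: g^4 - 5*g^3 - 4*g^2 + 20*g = (g - 2)*(g^3 - 3*g^2 - 10*g) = g*(g - 2)*(g^2 - 3*g - 10) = g*(g - 2)*(g + 2)*(g - 5)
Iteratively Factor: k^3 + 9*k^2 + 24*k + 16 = (k + 1)*(k^2 + 8*k + 16) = (k + 1)*(k + 4)*(k + 4)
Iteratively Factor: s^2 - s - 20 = (s - 5)*(s + 4)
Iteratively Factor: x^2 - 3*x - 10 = (x + 2)*(x - 5)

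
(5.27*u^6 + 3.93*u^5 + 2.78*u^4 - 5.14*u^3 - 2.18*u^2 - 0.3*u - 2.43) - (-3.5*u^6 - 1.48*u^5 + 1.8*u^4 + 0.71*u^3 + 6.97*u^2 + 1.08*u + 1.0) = 8.77*u^6 + 5.41*u^5 + 0.98*u^4 - 5.85*u^3 - 9.15*u^2 - 1.38*u - 3.43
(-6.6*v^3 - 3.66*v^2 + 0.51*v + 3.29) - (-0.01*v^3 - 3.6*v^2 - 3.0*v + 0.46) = -6.59*v^3 - 0.0600000000000001*v^2 + 3.51*v + 2.83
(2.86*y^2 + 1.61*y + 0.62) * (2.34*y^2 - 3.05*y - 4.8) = 6.6924*y^4 - 4.9556*y^3 - 17.1877*y^2 - 9.619*y - 2.976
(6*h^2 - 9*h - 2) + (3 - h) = 6*h^2 - 10*h + 1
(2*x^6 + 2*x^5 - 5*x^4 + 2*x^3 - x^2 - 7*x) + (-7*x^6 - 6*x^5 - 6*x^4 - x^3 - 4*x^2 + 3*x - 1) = -5*x^6 - 4*x^5 - 11*x^4 + x^3 - 5*x^2 - 4*x - 1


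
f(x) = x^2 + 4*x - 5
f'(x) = 2*x + 4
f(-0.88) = -7.75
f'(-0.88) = 2.24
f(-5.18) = 1.11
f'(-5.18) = -6.36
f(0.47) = -2.90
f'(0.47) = 4.94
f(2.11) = 7.89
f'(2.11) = 8.22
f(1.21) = 1.30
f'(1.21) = 6.42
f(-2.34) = -8.88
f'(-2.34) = -0.68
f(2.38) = 10.18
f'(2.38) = 8.76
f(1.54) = 3.53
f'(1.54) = 7.08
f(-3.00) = -8.00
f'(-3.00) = -2.00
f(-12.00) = 91.00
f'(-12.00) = -20.00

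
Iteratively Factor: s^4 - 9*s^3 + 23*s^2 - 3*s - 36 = (s + 1)*(s^3 - 10*s^2 + 33*s - 36) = (s - 3)*(s + 1)*(s^2 - 7*s + 12) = (s - 4)*(s - 3)*(s + 1)*(s - 3)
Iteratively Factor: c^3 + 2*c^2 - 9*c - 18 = (c - 3)*(c^2 + 5*c + 6) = (c - 3)*(c + 2)*(c + 3)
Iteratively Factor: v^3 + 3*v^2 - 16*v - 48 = (v - 4)*(v^2 + 7*v + 12) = (v - 4)*(v + 4)*(v + 3)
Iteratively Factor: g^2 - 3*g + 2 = (g - 1)*(g - 2)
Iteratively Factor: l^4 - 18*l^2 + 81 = (l + 3)*(l^3 - 3*l^2 - 9*l + 27) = (l - 3)*(l + 3)*(l^2 - 9) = (l - 3)*(l + 3)^2*(l - 3)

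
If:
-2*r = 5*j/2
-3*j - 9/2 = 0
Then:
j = -3/2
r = 15/8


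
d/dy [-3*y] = -3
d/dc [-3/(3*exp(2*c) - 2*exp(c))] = 6*(3*exp(c) - 1)*exp(-c)/(3*exp(c) - 2)^2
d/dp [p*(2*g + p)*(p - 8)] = 4*g*p - 16*g + 3*p^2 - 16*p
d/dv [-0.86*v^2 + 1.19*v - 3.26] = 1.19 - 1.72*v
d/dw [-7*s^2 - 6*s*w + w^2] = -6*s + 2*w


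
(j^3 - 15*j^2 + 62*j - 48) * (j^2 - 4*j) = j^5 - 19*j^4 + 122*j^3 - 296*j^2 + 192*j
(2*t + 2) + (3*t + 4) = 5*t + 6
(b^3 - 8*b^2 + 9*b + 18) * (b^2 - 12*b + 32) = b^5 - 20*b^4 + 137*b^3 - 346*b^2 + 72*b + 576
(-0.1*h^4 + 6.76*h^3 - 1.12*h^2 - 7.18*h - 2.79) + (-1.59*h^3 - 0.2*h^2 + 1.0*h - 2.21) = -0.1*h^4 + 5.17*h^3 - 1.32*h^2 - 6.18*h - 5.0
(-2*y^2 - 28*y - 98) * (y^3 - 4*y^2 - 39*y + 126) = -2*y^5 - 20*y^4 + 92*y^3 + 1232*y^2 + 294*y - 12348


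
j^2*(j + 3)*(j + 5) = j^4 + 8*j^3 + 15*j^2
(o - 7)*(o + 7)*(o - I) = o^3 - I*o^2 - 49*o + 49*I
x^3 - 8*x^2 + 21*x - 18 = (x - 3)^2*(x - 2)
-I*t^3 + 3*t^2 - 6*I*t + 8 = (t - 2*I)*(t + 4*I)*(-I*t + 1)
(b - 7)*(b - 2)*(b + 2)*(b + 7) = b^4 - 53*b^2 + 196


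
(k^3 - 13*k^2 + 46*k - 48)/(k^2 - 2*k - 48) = (k^2 - 5*k + 6)/(k + 6)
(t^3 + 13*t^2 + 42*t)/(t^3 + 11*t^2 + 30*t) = (t + 7)/(t + 5)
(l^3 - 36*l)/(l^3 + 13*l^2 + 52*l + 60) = l*(l - 6)/(l^2 + 7*l + 10)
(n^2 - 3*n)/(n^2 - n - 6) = n/(n + 2)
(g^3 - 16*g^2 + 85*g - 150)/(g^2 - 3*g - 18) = (g^2 - 10*g + 25)/(g + 3)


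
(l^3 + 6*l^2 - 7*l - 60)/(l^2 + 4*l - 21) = (l^2 + 9*l + 20)/(l + 7)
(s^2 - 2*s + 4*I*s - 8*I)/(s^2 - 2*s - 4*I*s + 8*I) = (s + 4*I)/(s - 4*I)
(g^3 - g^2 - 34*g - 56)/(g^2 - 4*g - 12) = (g^2 - 3*g - 28)/(g - 6)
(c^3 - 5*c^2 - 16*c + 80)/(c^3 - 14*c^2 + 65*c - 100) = (c + 4)/(c - 5)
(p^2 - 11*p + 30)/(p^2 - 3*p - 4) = (-p^2 + 11*p - 30)/(-p^2 + 3*p + 4)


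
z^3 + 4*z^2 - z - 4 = (z - 1)*(z + 1)*(z + 4)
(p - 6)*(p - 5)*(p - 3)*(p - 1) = p^4 - 15*p^3 + 77*p^2 - 153*p + 90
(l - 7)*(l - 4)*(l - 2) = l^3 - 13*l^2 + 50*l - 56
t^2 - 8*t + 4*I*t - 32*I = (t - 8)*(t + 4*I)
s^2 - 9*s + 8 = (s - 8)*(s - 1)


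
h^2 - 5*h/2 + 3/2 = (h - 3/2)*(h - 1)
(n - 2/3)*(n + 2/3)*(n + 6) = n^3 + 6*n^2 - 4*n/9 - 8/3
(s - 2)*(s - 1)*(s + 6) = s^3 + 3*s^2 - 16*s + 12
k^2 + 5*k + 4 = (k + 1)*(k + 4)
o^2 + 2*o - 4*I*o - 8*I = (o + 2)*(o - 4*I)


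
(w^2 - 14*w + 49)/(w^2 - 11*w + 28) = (w - 7)/(w - 4)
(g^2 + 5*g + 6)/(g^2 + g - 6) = (g + 2)/(g - 2)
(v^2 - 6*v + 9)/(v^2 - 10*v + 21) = (v - 3)/(v - 7)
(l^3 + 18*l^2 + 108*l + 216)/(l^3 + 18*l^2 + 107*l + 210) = (l^2 + 12*l + 36)/(l^2 + 12*l + 35)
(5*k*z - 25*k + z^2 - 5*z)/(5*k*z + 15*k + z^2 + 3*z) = (z - 5)/(z + 3)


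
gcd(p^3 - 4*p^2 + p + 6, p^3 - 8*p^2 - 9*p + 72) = p - 3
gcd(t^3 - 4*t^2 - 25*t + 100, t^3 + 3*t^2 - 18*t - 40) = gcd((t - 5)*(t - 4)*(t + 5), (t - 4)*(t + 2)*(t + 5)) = t^2 + t - 20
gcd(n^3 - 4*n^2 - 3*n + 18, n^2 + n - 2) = n + 2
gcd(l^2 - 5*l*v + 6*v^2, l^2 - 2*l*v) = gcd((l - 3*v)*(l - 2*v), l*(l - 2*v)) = -l + 2*v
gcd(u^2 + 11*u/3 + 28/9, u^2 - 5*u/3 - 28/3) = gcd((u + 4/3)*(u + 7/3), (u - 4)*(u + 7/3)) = u + 7/3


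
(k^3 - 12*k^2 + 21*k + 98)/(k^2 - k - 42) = (k^2 - 5*k - 14)/(k + 6)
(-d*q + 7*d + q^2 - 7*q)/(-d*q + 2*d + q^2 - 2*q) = (q - 7)/(q - 2)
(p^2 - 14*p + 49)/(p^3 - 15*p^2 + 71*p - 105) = (p - 7)/(p^2 - 8*p + 15)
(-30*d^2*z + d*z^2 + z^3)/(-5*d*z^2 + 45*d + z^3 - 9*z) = z*(6*d + z)/(z^2 - 9)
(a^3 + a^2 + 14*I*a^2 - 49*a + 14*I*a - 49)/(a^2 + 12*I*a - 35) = (a^2 + a*(1 + 7*I) + 7*I)/(a + 5*I)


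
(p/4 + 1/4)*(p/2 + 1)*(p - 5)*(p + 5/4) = p^4/8 - 3*p^3/32 - 31*p^2/16 - 105*p/32 - 25/16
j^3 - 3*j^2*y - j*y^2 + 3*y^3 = (j - 3*y)*(j - y)*(j + y)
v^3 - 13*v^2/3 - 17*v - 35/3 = (v - 7)*(v + 1)*(v + 5/3)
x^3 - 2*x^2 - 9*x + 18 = (x - 3)*(x - 2)*(x + 3)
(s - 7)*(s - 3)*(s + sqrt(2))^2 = s^4 - 10*s^3 + 2*sqrt(2)*s^3 - 20*sqrt(2)*s^2 + 23*s^2 - 20*s + 42*sqrt(2)*s + 42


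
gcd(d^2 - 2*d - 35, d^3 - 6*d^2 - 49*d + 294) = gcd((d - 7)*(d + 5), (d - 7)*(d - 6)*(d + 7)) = d - 7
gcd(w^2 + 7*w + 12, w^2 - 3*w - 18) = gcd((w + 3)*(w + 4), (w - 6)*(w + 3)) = w + 3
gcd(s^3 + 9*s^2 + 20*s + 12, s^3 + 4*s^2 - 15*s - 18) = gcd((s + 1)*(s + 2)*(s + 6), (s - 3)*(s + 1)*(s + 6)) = s^2 + 7*s + 6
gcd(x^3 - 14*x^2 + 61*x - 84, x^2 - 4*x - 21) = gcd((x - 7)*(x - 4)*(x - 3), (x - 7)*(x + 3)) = x - 7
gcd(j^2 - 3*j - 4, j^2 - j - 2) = j + 1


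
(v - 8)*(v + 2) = v^2 - 6*v - 16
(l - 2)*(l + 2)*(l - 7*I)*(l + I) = l^4 - 6*I*l^3 + 3*l^2 + 24*I*l - 28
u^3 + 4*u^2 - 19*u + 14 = (u - 2)*(u - 1)*(u + 7)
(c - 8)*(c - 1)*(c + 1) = c^3 - 8*c^2 - c + 8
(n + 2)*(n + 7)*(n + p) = n^3 + n^2*p + 9*n^2 + 9*n*p + 14*n + 14*p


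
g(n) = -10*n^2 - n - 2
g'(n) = -20*n - 1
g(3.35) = -117.58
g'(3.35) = -68.00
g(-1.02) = -11.38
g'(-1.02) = 19.40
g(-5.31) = -278.65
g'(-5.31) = 105.20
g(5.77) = -340.70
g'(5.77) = -116.40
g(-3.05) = -91.98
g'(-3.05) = 60.00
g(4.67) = -224.76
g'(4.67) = -94.40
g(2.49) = -66.49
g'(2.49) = -50.80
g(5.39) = -297.91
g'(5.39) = -108.80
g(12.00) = -1454.00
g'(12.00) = -241.00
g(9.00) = -821.00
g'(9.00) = -181.00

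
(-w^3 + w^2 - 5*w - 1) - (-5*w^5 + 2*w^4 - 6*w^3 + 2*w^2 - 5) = 5*w^5 - 2*w^4 + 5*w^3 - w^2 - 5*w + 4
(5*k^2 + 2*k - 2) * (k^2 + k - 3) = 5*k^4 + 7*k^3 - 15*k^2 - 8*k + 6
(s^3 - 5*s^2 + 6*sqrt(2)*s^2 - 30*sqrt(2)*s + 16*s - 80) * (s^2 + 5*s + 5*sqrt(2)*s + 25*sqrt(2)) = s^5 + 11*sqrt(2)*s^4 + 51*s^3 - 195*sqrt(2)*s^2 - 1900*s - 2000*sqrt(2)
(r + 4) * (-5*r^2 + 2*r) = -5*r^3 - 18*r^2 + 8*r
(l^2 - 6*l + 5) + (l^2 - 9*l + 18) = 2*l^2 - 15*l + 23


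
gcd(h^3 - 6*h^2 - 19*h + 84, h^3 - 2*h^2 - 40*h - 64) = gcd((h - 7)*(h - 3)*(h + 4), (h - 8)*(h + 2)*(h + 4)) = h + 4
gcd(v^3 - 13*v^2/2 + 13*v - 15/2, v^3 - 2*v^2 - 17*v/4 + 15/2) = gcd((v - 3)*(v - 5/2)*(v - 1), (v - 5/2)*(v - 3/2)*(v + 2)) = v - 5/2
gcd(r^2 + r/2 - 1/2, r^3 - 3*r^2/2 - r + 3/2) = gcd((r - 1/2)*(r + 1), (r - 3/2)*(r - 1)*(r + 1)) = r + 1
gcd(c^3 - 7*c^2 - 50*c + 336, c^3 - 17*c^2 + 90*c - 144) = c^2 - 14*c + 48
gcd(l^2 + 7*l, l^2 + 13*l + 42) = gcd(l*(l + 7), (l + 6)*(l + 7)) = l + 7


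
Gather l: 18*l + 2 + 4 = 18*l + 6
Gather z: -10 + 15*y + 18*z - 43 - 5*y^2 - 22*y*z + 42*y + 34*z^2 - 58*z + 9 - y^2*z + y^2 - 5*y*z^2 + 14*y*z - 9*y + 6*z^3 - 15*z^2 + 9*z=-4*y^2 + 48*y + 6*z^3 + z^2*(19 - 5*y) + z*(-y^2 - 8*y - 31) - 44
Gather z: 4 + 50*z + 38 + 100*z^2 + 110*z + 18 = 100*z^2 + 160*z + 60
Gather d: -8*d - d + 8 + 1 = 9 - 9*d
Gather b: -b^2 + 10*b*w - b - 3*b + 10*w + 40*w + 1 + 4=-b^2 + b*(10*w - 4) + 50*w + 5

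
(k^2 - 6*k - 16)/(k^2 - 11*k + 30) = (k^2 - 6*k - 16)/(k^2 - 11*k + 30)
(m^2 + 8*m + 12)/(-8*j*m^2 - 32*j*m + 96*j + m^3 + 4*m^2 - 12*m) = (-m - 2)/(8*j*m - 16*j - m^2 + 2*m)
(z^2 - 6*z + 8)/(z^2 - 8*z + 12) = (z - 4)/(z - 6)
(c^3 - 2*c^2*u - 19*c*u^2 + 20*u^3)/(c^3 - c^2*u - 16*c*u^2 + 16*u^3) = (-c + 5*u)/(-c + 4*u)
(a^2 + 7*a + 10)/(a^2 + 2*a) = (a + 5)/a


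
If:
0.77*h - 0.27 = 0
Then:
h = 0.35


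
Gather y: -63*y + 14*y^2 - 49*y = 14*y^2 - 112*y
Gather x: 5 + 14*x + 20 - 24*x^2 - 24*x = -24*x^2 - 10*x + 25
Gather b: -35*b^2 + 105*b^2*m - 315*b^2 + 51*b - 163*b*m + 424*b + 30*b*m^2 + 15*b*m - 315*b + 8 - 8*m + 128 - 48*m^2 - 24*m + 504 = b^2*(105*m - 350) + b*(30*m^2 - 148*m + 160) - 48*m^2 - 32*m + 640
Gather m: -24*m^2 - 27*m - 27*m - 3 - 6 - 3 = -24*m^2 - 54*m - 12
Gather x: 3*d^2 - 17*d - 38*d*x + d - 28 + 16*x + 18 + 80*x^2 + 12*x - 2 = 3*d^2 - 16*d + 80*x^2 + x*(28 - 38*d) - 12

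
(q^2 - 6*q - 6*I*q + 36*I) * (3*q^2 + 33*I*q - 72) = 3*q^4 - 18*q^3 + 15*I*q^3 + 126*q^2 - 90*I*q^2 - 756*q + 432*I*q - 2592*I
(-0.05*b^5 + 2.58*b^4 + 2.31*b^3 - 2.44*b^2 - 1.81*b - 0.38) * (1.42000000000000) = -0.071*b^5 + 3.6636*b^4 + 3.2802*b^3 - 3.4648*b^2 - 2.5702*b - 0.5396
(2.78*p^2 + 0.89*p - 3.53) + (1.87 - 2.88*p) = 2.78*p^2 - 1.99*p - 1.66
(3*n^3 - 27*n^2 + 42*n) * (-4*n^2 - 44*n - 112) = -12*n^5 - 24*n^4 + 684*n^3 + 1176*n^2 - 4704*n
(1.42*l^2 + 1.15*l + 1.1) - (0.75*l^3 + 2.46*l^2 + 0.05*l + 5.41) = -0.75*l^3 - 1.04*l^2 + 1.1*l - 4.31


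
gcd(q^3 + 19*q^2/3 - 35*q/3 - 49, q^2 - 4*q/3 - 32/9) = 1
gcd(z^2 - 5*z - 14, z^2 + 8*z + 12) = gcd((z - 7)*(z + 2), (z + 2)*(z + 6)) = z + 2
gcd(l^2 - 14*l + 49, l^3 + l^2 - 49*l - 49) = l - 7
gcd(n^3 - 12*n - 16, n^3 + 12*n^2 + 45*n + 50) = n + 2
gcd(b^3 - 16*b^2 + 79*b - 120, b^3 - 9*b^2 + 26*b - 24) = b - 3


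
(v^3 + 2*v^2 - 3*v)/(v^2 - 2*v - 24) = v*(-v^2 - 2*v + 3)/(-v^2 + 2*v + 24)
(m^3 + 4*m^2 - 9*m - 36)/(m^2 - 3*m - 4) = (-m^3 - 4*m^2 + 9*m + 36)/(-m^2 + 3*m + 4)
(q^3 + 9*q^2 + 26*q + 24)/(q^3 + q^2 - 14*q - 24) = (q + 4)/(q - 4)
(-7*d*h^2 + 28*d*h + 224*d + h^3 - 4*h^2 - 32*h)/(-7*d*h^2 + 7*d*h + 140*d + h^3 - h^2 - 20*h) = (h - 8)/(h - 5)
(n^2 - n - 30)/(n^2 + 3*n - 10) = (n - 6)/(n - 2)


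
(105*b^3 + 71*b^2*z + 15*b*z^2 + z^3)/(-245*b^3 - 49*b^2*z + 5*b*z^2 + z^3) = (3*b + z)/(-7*b + z)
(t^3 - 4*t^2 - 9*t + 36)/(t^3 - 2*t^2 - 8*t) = (t^2 - 9)/(t*(t + 2))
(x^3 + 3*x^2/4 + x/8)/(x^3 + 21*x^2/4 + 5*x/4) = (x + 1/2)/(x + 5)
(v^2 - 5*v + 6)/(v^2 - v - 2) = (v - 3)/(v + 1)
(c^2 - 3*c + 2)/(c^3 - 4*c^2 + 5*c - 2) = 1/(c - 1)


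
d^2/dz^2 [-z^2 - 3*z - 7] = -2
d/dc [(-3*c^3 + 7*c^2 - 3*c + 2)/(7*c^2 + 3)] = (-21*c^4 - 6*c^2 + 14*c - 9)/(49*c^4 + 42*c^2 + 9)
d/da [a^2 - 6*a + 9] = 2*a - 6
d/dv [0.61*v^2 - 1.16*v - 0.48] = 1.22*v - 1.16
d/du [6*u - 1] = 6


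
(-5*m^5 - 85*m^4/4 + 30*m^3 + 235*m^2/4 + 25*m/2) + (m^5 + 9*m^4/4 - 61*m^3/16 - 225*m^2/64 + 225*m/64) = -4*m^5 - 19*m^4 + 419*m^3/16 + 3535*m^2/64 + 1025*m/64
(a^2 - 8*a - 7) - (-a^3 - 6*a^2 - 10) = a^3 + 7*a^2 - 8*a + 3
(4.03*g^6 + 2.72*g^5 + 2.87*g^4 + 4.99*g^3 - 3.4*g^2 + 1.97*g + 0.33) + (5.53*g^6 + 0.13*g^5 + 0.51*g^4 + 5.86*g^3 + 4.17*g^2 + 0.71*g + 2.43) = 9.56*g^6 + 2.85*g^5 + 3.38*g^4 + 10.85*g^3 + 0.77*g^2 + 2.68*g + 2.76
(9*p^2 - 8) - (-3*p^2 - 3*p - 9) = 12*p^2 + 3*p + 1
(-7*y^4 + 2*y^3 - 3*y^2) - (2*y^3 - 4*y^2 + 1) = -7*y^4 + y^2 - 1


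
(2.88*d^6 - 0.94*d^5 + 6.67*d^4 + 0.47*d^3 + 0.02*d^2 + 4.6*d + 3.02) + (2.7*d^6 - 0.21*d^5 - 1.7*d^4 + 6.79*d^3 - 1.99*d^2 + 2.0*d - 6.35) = 5.58*d^6 - 1.15*d^5 + 4.97*d^4 + 7.26*d^3 - 1.97*d^2 + 6.6*d - 3.33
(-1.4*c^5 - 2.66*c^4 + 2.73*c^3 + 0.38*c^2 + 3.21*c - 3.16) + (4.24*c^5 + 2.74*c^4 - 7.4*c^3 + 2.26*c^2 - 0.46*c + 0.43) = 2.84*c^5 + 0.0800000000000001*c^4 - 4.67*c^3 + 2.64*c^2 + 2.75*c - 2.73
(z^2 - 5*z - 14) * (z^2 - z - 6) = z^4 - 6*z^3 - 15*z^2 + 44*z + 84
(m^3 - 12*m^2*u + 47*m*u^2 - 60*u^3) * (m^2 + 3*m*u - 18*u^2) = m^5 - 9*m^4*u - 7*m^3*u^2 + 297*m^2*u^3 - 1026*m*u^4 + 1080*u^5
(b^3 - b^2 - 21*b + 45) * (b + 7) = b^4 + 6*b^3 - 28*b^2 - 102*b + 315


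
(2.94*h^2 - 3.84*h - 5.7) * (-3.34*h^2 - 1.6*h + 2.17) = -9.8196*h^4 + 8.1216*h^3 + 31.5618*h^2 + 0.787200000000002*h - 12.369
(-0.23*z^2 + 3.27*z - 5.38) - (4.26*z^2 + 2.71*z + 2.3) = -4.49*z^2 + 0.56*z - 7.68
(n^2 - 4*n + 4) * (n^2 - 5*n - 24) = n^4 - 9*n^3 + 76*n - 96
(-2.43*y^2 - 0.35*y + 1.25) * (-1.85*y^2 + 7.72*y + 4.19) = 4.4955*y^4 - 18.1121*y^3 - 15.1962*y^2 + 8.1835*y + 5.2375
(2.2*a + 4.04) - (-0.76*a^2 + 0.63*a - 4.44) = 0.76*a^2 + 1.57*a + 8.48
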